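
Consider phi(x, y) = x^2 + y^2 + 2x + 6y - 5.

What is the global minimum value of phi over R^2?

-15

phi(x,y) separates as P(x) + Q(y) − 5, so its minimum is min P + min Q − 5.
P'(x) = 2x + 2 vanishes at x ∈ {-1}; Q'(y) = 2y + 6 vanishes at y ∈ {-3}.
Local minima of P (where P''>0): P(-1)=-1. Local minima of Q: Q(-3)=-9.
So the global minimum of phi is P(-1) + Q(-3) − 5 = -1 − 9 − 5 = -15, attained at (-1, -3).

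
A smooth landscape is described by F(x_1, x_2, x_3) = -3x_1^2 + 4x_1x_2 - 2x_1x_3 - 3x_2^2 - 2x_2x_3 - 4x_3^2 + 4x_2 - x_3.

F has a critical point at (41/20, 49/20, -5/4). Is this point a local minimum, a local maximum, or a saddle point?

local maximum

The Hessian is constant: H = [[-6, 4, -2], [4, -6, -2], [-2, -2, -8]].
Leading principal minors: Δ₁ = -6, Δ₂ = 20, Δ₃ = -80.
The minors alternate sign starting negative (−, +, −), so H is negative definite: a local maximum.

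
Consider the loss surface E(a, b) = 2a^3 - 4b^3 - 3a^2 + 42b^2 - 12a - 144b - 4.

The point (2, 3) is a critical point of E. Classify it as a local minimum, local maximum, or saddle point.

The mixed partial ∂²E/∂a∂b is 0, so the Hessian at any point is diag(E_aa, E_bb) = diag(6(2a - 1), 12(-2b + 7)).
At (2, 3): H = diag(18, 12).
Both eigenvalues are positive, so H is positive definite: a local minimum.

local minimum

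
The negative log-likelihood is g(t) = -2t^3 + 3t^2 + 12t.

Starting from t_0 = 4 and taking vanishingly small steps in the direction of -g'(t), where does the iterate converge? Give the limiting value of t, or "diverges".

diverges

g'(t) = -6(t - 2)(t + 1), so g'(4) = -60.
Gradient descent moves in the -g' direction, i.e. t is increasing.
There is no critical point above t=4, and g' keeps the same sign, so the iterate runs off to +∞.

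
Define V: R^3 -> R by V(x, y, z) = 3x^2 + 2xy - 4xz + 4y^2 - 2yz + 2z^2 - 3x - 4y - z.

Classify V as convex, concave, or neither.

convex

V is quadratic, so its Hessian is the constant matrix H = [[6, 2, -4], [2, 8, -2], [-4, -2, 4]].
Leading principal minors: 6, 44, 56.
All positive ⇒ H ≻ 0 ⇒ convex.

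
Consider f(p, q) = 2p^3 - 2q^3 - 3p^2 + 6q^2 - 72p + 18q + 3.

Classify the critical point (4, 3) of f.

saddle point

The mixed partial ∂²f/∂p∂q is 0, so the Hessian at any point is diag(f_pp, f_qq) = diag(6(2p - 1), 12(-q + 1)).
At (4, 3): H = diag(42, -24).
The eigenvalues have opposite signs, so H is indefinite: a saddle point.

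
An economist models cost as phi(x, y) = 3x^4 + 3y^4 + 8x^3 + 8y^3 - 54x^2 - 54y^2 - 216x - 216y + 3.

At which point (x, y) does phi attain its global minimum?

(3, 3)

phi(x,y) separates as P(x) + Q(y) + 3, so its minimum is min P + min Q + 3.
P'(x) = 12(x - 3)(x + 2)(x + 3) vanishes at x ∈ {-3, -2, 3}; Q'(y) = 12(y - 3)(y + 2)(y + 3) vanishes at y ∈ {-3, -2, 3}.
Local minima of P (where P''>0): P(-3)=189, P(3)=-675. Local minima of Q: Q(-3)=189, Q(3)=-675.
So the global minimum of phi is P(3) + Q(3) + 3 = -675 − 675 + 3 = -1347, attained at (3, 3).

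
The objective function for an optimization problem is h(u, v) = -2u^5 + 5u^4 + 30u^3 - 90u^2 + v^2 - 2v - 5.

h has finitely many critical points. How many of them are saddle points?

2

h separates as a function of u plus a function of v, so ∇h=0 decouples.
∂h/∂u = -10u(u - 3)(u - 2)(u + 3) = 0 at u ∈ {-3, 0, 2, 3}; ∂h/∂v = 2(v - 1) = 0 at v ∈ {1}.
The Hessian is diagonal: diag(h_uu, h_vv). Second derivatives: h_uu(-3)=900, h_uu(0)=-180, h_uu(2)=100, h_uu(3)=-180; h_vv(1)=2.
Saddle points occur where the two diagonal entries have opposite signs: (0, 1), (3, 1). Count: 2.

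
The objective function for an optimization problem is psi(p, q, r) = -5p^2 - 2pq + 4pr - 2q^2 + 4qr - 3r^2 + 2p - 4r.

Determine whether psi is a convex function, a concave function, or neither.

concave

psi is quadratic, so its Hessian is the constant matrix H = [[-10, -2, 4], [-2, -4, 4], [4, 4, -6]].
Leading principal minors: -10, 36, -56.
Signs alternate −, +, − ⇒ H ≺ 0 ⇒ concave.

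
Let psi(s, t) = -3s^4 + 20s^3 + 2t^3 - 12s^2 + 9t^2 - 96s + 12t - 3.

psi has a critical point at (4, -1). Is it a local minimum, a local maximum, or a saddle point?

saddle point

The mixed partial ∂²psi/∂s∂t is 0, so the Hessian at any point is diag(psi_ss, psi_tt) = diag(12(-3s^2 + 10s - 2), 6(2t + 3)).
At (4, -1): H = diag(-120, 6).
The eigenvalues have opposite signs, so H is indefinite: a saddle point.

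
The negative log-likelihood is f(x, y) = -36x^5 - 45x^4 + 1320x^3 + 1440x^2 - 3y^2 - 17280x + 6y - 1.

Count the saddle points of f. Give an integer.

2

f separates as a function of x plus a function of y, so ∇f=0 decouples.
∂f/∂x = -180(x - 4)(x - 2)(x + 3)(x + 4) = 0 at x ∈ {-4, -3, 2, 4}; ∂f/∂y = -6(y - 1) = 0 at y ∈ {1}.
The Hessian is diagonal: diag(f_xx, f_yy). Second derivatives: f_xx(-4)=8640, f_xx(-3)=-6300, f_xx(2)=10800, f_xx(4)=-20160; f_yy(1)=-6.
Saddle points occur where the two diagonal entries have opposite signs: (-4, 1), (2, 1). Count: 2.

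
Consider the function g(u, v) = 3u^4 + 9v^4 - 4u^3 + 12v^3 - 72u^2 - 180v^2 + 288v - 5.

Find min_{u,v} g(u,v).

g(u,v) separates as P(u) + Q(v) − 5, so its minimum is min P + min Q − 5.
P'(u) = 12u(u - 4)(u + 3) vanishes at u ∈ {-3, 0, 4}; Q'(v) = 36(v - 2)(v - 1)(v + 4) vanishes at v ∈ {-4, 1, 2}.
Local minima of P (where P''>0): P(-3)=-297, P(4)=-640. Local minima of Q: Q(-4)=-2496, Q(2)=96.
So the global minimum of g is P(4) + Q(-4) − 5 = -640 − 2496 − 5 = -3141, attained at (4, -4).

-3141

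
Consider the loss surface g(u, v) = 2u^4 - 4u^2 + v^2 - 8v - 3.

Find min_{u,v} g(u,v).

-21

g(u,v) separates as P(u) + Q(v) − 3, so its minimum is min P + min Q − 3.
P'(u) = 8u(u - 1)(u + 1) vanishes at u ∈ {-1, 0, 1}; Q'(v) = 2v - 8 vanishes at v ∈ {4}.
Local minima of P (where P''>0): P(-1)=-2, P(1)=-2. Local minima of Q: Q(4)=-16.
So the global minimum of g is P(-1) + Q(4) − 3 = -2 − 16 − 3 = -21, attained at (-1, 4).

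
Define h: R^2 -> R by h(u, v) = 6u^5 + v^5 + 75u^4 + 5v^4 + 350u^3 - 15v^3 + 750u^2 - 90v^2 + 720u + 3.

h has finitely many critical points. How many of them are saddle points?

8

h separates as a function of u plus a function of v, so ∇h=0 decouples.
∂h/∂u = 30(u + 1)(u + 2)(u + 3)(u + 4) = 0 at u ∈ {-4, -3, -2, -1}; ∂h/∂v = 5v(v - 3)(v + 3)(v + 4) = 0 at v ∈ {-4, -3, 0, 3}.
The Hessian is diagonal: diag(h_uu, h_vv). Second derivatives: h_uu(-4)=-180, h_uu(-3)=60, h_uu(-2)=-60, h_uu(-1)=180; h_vv(-4)=-140, h_vv(-3)=90, h_vv(0)=-180, h_vv(3)=630.
Saddle points occur where the two diagonal entries have opposite signs: (-4, -3), (-4, 3), (-3, -4), (-3, 0), (-2, -3), (-2, 3), (-1, -4), (-1, 0). Count: 8.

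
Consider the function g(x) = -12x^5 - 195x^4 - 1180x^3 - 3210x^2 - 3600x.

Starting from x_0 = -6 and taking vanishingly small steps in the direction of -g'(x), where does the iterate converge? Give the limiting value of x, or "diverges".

g'(x) = -60(x + 1)(x + 3)(x + 4)(x + 5), so g'(-6) = -1800.
Gradient descent moves in the -g' direction, i.e. x is increasing.
The nearest critical point in that direction is x = -5, where g'' = 480 > 0 (a local minimum). The iterate converges there.

-5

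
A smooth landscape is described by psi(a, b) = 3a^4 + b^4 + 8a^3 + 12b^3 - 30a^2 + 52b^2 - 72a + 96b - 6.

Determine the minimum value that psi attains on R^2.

psi(a,b) separates as P(a) + Q(b) − 6, so its minimum is min P + min Q − 6.
P'(a) = 12(a - 2)(a + 1)(a + 3) vanishes at a ∈ {-3, -1, 2}; Q'(b) = 4(b + 2)(b + 3)(b + 4) vanishes at b ∈ {-4, -3, -2}.
Local minima of P (where P''>0): P(-3)=-27, P(2)=-152. Local minima of Q: Q(-4)=-64, Q(-2)=-64.
So the global minimum of psi is P(2) + Q(-4) − 6 = -152 − 64 − 6 = -222, attained at (2, -4).

-222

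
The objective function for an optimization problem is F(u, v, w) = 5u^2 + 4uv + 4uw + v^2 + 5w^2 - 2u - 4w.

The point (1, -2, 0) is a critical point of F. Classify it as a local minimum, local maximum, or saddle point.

local minimum

The Hessian is constant: H = [[10, 4, 4], [4, 2, 0], [4, 0, 10]].
Leading principal minors: Δ₁ = 10, Δ₂ = 4, Δ₃ = 8.
All leading minors are positive, so H is positive definite: a local minimum.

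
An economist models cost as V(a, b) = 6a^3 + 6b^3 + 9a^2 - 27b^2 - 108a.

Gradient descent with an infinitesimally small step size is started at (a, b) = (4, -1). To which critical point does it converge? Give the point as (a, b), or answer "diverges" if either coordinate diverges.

V is separable, so gradient descent decouples: a follows -∂V/∂a, b follows -∂V/∂b.
∂V/∂a = 18(a - 2)(a + 3); at a=4 this is 252, so a decreases.
∂V/∂b = 18b(b - 3); at b=-1 this is 72, so b decreases.
The b-coordinate has no critical point in that direction and runs off to infinity.

diverges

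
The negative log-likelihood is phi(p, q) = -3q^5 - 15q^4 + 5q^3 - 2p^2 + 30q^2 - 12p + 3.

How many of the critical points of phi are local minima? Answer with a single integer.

phi separates as a function of p plus a function of q, so ∇phi=0 decouples.
∂phi/∂p = -4(p + 3) = 0 at p ∈ {-3}; ∂phi/∂q = -15q(q - 1)(q + 1)(q + 4) = 0 at q ∈ {-4, -1, 0, 1}.
The Hessian is diagonal: diag(phi_pp, phi_qq). Second derivatives: phi_pp(-3)=-4; phi_qq(-4)=900, phi_qq(-1)=-90, phi_qq(0)=60, phi_qq(1)=-150.
Local minima occur where both diagonal entries positive: none. Count: 0.

0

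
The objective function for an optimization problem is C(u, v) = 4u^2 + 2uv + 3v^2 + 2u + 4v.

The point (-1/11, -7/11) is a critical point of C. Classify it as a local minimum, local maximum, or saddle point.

The Hessian of C is constant: H = [[8, 2], [2, 6]].
det(H) = 8·6 − 2² = 44.
det(H) > 0 and tr(H) = 14 > 0, so H is positive definite and the point is a local minimum.

local minimum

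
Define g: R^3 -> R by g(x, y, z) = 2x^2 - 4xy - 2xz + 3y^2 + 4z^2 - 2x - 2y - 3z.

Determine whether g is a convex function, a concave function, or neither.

g is quadratic, so its Hessian is the constant matrix H = [[4, -4, -2], [-4, 6, 0], [-2, 0, 8]].
Leading principal minors: 4, 8, 40.
All positive ⇒ H ≻ 0 ⇒ convex.

convex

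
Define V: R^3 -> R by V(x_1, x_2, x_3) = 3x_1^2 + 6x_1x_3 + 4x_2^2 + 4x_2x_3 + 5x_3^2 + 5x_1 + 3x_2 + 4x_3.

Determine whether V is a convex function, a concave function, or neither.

V is quadratic, so its Hessian is the constant matrix H = [[6, 0, 6], [0, 8, 4], [6, 4, 10]].
Leading principal minors: 6, 48, 96.
All positive ⇒ H ≻ 0 ⇒ convex.

convex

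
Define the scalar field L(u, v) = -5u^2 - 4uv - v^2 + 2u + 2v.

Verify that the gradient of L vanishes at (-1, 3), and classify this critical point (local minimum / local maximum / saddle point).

local maximum

∇L = (-10u - 4v + 2, -4u - 2v + 2); substituting (-1, 3) gives ∇L = (0, 0), so (-1, 3) is indeed a critical point.
The Hessian of L is constant: H = [[-10, -4], [-4, -2]].
det(H) = (-10)·(-2) − (-4)² = 4.
det(H) > 0 and tr(H) = -12 < 0, so H is negative definite and the point is a local maximum.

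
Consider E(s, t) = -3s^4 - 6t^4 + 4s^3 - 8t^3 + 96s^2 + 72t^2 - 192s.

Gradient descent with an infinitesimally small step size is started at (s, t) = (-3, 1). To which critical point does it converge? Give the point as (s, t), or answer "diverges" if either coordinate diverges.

E is separable, so gradient descent decouples: s follows -∂E/∂s, t follows -∂E/∂t.
∂E/∂s = -12(s - 4)(s - 1)(s + 4); at s=-3 this is -336, so s increases.
∂E/∂t = -24t(t - 2)(t + 3); at t=1 this is 96, so t decreases.
s converges to its nearest critical value 1 (a local min of the s-part); t converges to 0. The iterate converges to (1, 0).

(1, 0)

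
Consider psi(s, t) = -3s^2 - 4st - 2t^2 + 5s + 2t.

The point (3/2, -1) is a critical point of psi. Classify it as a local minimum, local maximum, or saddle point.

local maximum

The Hessian of psi is constant: H = [[-6, -4], [-4, -4]].
det(H) = (-6)·(-4) − (-4)² = 8.
det(H) > 0 and tr(H) = -10 < 0, so H is negative definite and the point is a local maximum.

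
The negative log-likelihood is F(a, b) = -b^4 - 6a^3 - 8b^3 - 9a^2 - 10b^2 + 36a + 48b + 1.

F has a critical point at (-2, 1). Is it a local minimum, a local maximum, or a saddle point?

saddle point

The mixed partial ∂²F/∂a∂b is 0, so the Hessian at any point is diag(F_aa, F_bb) = diag(-18(2a + 1), -4(3b^2 + 12b + 5)).
At (-2, 1): H = diag(54, -80).
The eigenvalues have opposite signs, so H is indefinite: a saddle point.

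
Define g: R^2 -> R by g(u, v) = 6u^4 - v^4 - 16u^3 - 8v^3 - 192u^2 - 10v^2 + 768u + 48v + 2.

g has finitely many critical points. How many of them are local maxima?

2

g separates as a function of u plus a function of v, so ∇g=0 decouples.
∂g/∂u = 24(u - 4)(u - 2)(u + 4) = 0 at u ∈ {-4, 2, 4}; ∂g/∂v = -4(v - 1)(v + 3)(v + 4) = 0 at v ∈ {-4, -3, 1}.
The Hessian is diagonal: diag(g_uu, g_vv). Second derivatives: g_uu(-4)=1152, g_uu(2)=-288, g_uu(4)=384; g_vv(-4)=-20, g_vv(-3)=16, g_vv(1)=-80.
Local maxima occur where both diagonal entries negative: (2, -4), (2, 1). Count: 2.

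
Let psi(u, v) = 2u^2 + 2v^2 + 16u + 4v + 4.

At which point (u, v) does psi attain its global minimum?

(-4, -1)

psi(u,v) separates as P(u) + Q(v) + 4, so its minimum is min P + min Q + 4.
P'(u) = 4u + 16 vanishes at u ∈ {-4}; Q'(v) = 4v + 4 vanishes at v ∈ {-1}.
Local minima of P (where P''>0): P(-4)=-32. Local minima of Q: Q(-1)=-2.
So the global minimum of psi is P(-4) + Q(-1) + 4 = -32 − 2 + 4 = -30, attained at (-4, -1).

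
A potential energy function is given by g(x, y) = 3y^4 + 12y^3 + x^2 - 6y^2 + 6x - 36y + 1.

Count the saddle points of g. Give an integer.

1

g separates as a function of x plus a function of y, so ∇g=0 decouples.
∂g/∂x = 2(x + 3) = 0 at x ∈ {-3}; ∂g/∂y = 12(y - 1)(y + 1)(y + 3) = 0 at y ∈ {-3, -1, 1}.
The Hessian is diagonal: diag(g_xx, g_yy). Second derivatives: g_xx(-3)=2; g_yy(-3)=96, g_yy(-1)=-48, g_yy(1)=96.
Saddle points occur where the two diagonal entries have opposite signs: (-3, -1). Count: 1.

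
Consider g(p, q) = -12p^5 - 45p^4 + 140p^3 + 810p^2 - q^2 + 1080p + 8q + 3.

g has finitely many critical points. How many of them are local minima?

g separates as a function of p plus a function of q, so ∇g=0 decouples.
∂g/∂p = -60(p - 3)(p + 1)(p + 2)(p + 3) = 0 at p ∈ {-3, -2, -1, 3}; ∂g/∂q = -2(q - 4) = 0 at q ∈ {4}.
The Hessian is diagonal: diag(g_pp, g_qq). Second derivatives: g_pp(-3)=720, g_pp(-2)=-300, g_pp(-1)=480, g_pp(3)=-7200; g_qq(4)=-2.
Local minima occur where both diagonal entries positive: none. Count: 0.

0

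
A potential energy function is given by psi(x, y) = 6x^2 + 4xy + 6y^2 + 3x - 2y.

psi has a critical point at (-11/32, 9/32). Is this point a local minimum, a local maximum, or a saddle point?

The Hessian of psi is constant: H = [[12, 4], [4, 12]].
det(H) = 12·12 − 4² = 128.
det(H) > 0 and tr(H) = 24 > 0, so H is positive definite and the point is a local minimum.

local minimum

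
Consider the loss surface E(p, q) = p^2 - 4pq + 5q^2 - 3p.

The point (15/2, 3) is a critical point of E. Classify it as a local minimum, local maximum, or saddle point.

The Hessian of E is constant: H = [[2, -4], [-4, 10]].
det(H) = 2·10 − (-4)² = 4.
det(H) > 0 and tr(H) = 12 > 0, so H is positive definite and the point is a local minimum.

local minimum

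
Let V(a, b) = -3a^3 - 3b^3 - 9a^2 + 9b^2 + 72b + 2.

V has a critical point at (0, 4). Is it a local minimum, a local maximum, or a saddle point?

The mixed partial ∂²V/∂a∂b is 0, so the Hessian at any point is diag(V_aa, V_bb) = diag(-18(a + 1), 18(-b + 1)).
At (0, 4): H = diag(-18, -54).
Both eigenvalues are negative, so H is negative definite: a local maximum.

local maximum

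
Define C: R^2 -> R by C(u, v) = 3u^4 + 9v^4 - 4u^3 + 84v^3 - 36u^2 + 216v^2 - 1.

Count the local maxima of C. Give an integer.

C separates as a function of u plus a function of v, so ∇C=0 decouples.
∂C/∂u = 12u(u - 3)(u + 2) = 0 at u ∈ {-2, 0, 3}; ∂C/∂v = 36v(v + 3)(v + 4) = 0 at v ∈ {-4, -3, 0}.
The Hessian is diagonal: diag(C_uu, C_vv). Second derivatives: C_uu(-2)=120, C_uu(0)=-72, C_uu(3)=180; C_vv(-4)=144, C_vv(-3)=-108, C_vv(0)=432.
Local maxima occur where both diagonal entries negative: (0, -3). Count: 1.

1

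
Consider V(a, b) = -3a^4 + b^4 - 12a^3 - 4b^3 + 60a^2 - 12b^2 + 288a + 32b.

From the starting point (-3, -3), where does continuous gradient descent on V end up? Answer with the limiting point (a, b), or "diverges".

V is separable, so gradient descent decouples: a follows -∂V/∂a, b follows -∂V/∂b.
∂V/∂a = -12(a - 3)(a + 2)(a + 4); at a=-3 this is -72, so a increases.
∂V/∂b = 4(b - 4)(b - 1)(b + 2); at b=-3 this is -112, so b increases.
a converges to its nearest critical value -2 (a local min of the a-part); b converges to -2. The iterate converges to (-2, -2).

(-2, -2)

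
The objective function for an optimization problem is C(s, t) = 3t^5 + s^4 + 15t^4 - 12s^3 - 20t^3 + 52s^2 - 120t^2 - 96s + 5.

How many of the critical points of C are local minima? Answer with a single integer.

C separates as a function of s plus a function of t, so ∇C=0 decouples.
∂C/∂s = 4(s - 4)(s - 3)(s - 2) = 0 at s ∈ {2, 3, 4}; ∂C/∂t = 15t(t - 2)(t + 2)(t + 4) = 0 at t ∈ {-4, -2, 0, 2}.
The Hessian is diagonal: diag(C_ss, C_tt). Second derivatives: C_ss(2)=8, C_ss(3)=-4, C_ss(4)=8; C_tt(-4)=-720, C_tt(-2)=240, C_tt(0)=-240, C_tt(2)=720.
Local minima occur where both diagonal entries positive: (2, -2), (2, 2), (4, -2), (4, 2). Count: 4.

4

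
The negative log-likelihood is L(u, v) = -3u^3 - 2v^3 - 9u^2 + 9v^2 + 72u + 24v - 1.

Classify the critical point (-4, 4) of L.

The mixed partial ∂²L/∂u∂v is 0, so the Hessian at any point is diag(L_uu, L_vv) = diag(-18(u + 1), 6(-2v + 3)).
At (-4, 4): H = diag(54, -30).
The eigenvalues have opposite signs, so H is indefinite: a saddle point.

saddle point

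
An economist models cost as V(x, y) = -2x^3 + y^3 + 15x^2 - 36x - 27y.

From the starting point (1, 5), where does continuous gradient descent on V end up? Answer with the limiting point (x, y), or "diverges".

(2, 3)

V is separable, so gradient descent decouples: x follows -∂V/∂x, y follows -∂V/∂y.
∂V/∂x = -6(x - 3)(x - 2); at x=1 this is -12, so x increases.
∂V/∂y = 3(y - 3)(y + 3); at y=5 this is 48, so y decreases.
x converges to its nearest critical value 2 (a local min of the x-part); y converges to 3. The iterate converges to (2, 3).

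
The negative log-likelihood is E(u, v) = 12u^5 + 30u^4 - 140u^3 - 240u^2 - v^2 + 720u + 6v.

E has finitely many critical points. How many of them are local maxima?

E separates as a function of u plus a function of v, so ∇E=0 decouples.
∂E/∂u = 60(u - 2)(u - 1)(u + 2)(u + 3) = 0 at u ∈ {-3, -2, 1, 2}; ∂E/∂v = -2(v - 3) = 0 at v ∈ {3}.
The Hessian is diagonal: diag(E_uu, E_vv). Second derivatives: E_uu(-3)=-1200, E_uu(-2)=720, E_uu(1)=-720, E_uu(2)=1200; E_vv(3)=-2.
Local maxima occur where both diagonal entries negative: (-3, 3), (1, 3). Count: 2.

2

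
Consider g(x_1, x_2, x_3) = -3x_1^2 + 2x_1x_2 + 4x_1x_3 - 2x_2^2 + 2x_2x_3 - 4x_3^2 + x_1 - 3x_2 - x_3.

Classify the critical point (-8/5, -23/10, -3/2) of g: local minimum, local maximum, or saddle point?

local maximum

The Hessian is constant: H = [[-6, 2, 4], [2, -4, 2], [4, 2, -8]].
Leading principal minors: Δ₁ = -6, Δ₂ = 20, Δ₃ = -40.
The minors alternate sign starting negative (−, +, −), so H is negative definite: a local maximum.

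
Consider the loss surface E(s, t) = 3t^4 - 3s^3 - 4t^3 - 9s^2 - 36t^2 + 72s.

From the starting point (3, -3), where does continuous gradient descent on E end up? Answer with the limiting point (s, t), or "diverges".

diverges

E is separable, so gradient descent decouples: s follows -∂E/∂s, t follows -∂E/∂t.
∂E/∂s = -9(s - 2)(s + 4); at s=3 this is -63, so s increases.
∂E/∂t = 12t(t - 3)(t + 2); at t=-3 this is -216, so t increases.
The s-coordinate has no critical point in that direction and runs off to infinity.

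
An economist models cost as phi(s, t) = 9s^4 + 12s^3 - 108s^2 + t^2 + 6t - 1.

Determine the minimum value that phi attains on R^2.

-577

phi(s,t) separates as P(s) + Q(t) − 1, so its minimum is min P + min Q − 1.
P'(s) = 36s(s - 2)(s + 3) vanishes at s ∈ {-3, 0, 2}; Q'(t) = 2(t + 3) vanishes at t ∈ {-3}.
Local minima of P (where P''>0): P(-3)=-567, P(2)=-192. Local minima of Q: Q(-3)=-9.
So the global minimum of phi is P(-3) + Q(-3) − 1 = -567 − 9 − 1 = -577, attained at (-3, -3).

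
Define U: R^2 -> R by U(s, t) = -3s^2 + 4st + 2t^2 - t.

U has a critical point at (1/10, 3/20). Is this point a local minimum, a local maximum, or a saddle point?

saddle point

The Hessian of U is constant: H = [[-6, 4], [4, 4]].
det(H) = (-6)·4 − 4² = -40.
Since det(H) < 0, H is indefinite and the critical point is a saddle point.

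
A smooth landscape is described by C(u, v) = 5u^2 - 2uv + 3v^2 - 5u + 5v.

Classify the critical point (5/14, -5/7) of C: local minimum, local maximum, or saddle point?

The Hessian of C is constant: H = [[10, -2], [-2, 6]].
det(H) = 10·6 − (-2)² = 56.
det(H) > 0 and tr(H) = 16 > 0, so H is positive definite and the point is a local minimum.

local minimum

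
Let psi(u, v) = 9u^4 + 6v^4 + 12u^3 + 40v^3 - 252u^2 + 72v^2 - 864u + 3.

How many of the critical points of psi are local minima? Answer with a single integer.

psi separates as a function of u plus a function of v, so ∇psi=0 decouples.
∂psi/∂u = 36(u - 4)(u + 2)(u + 3) = 0 at u ∈ {-3, -2, 4}; ∂psi/∂v = 24v(v + 2)(v + 3) = 0 at v ∈ {-3, -2, 0}.
The Hessian is diagonal: diag(psi_uu, psi_vv). Second derivatives: psi_uu(-3)=252, psi_uu(-2)=-216, psi_uu(4)=1512; psi_vv(-3)=72, psi_vv(-2)=-48, psi_vv(0)=144.
Local minima occur where both diagonal entries positive: (-3, -3), (-3, 0), (4, -3), (4, 0). Count: 4.

4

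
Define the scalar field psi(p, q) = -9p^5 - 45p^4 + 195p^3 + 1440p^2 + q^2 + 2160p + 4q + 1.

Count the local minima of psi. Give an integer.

2

psi separates as a function of p plus a function of q, so ∇psi=0 decouples.
∂psi/∂p = -45(p - 4)(p + 1)(p + 3)(p + 4) = 0 at p ∈ {-4, -3, -1, 4}; ∂psi/∂q = 2(q + 2) = 0 at q ∈ {-2}.
The Hessian is diagonal: diag(psi_pp, psi_qq). Second derivatives: psi_pp(-4)=1080, psi_pp(-3)=-630, psi_pp(-1)=1350, psi_pp(4)=-12600; psi_qq(-2)=2.
Local minima occur where both diagonal entries positive: (-4, -2), (-1, -2). Count: 2.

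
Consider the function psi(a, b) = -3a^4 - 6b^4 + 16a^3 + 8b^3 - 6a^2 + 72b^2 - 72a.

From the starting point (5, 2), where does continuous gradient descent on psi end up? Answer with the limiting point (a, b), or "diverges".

diverges

psi is separable, so gradient descent decouples: a follows -∂psi/∂a, b follows -∂psi/∂b.
∂psi/∂a = -12(a - 3)(a - 2)(a + 1); at a=5 this is -432, so a increases.
∂psi/∂b = -24b(b - 3)(b + 2); at b=2 this is 192, so b decreases.
The a-coordinate has no critical point in that direction and runs off to infinity.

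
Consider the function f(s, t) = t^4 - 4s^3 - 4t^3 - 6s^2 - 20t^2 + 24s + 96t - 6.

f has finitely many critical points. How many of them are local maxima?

f separates as a function of s plus a function of t, so ∇f=0 decouples.
∂f/∂s = -12(s - 1)(s + 2) = 0 at s ∈ {-2, 1}; ∂f/∂t = 4(t - 4)(t - 2)(t + 3) = 0 at t ∈ {-3, 2, 4}.
The Hessian is diagonal: diag(f_ss, f_tt). Second derivatives: f_ss(-2)=36, f_ss(1)=-36; f_tt(-3)=140, f_tt(2)=-40, f_tt(4)=56.
Local maxima occur where both diagonal entries negative: (1, 2). Count: 1.

1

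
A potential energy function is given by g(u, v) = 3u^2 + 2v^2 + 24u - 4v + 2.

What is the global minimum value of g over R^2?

g(u,v) separates as P(u) + Q(v) + 2, so its minimum is min P + min Q + 2.
P'(u) = 6u + 24 vanishes at u ∈ {-4}; Q'(v) = 4v - 4 vanishes at v ∈ {1}.
Local minima of P (where P''>0): P(-4)=-48. Local minima of Q: Q(1)=-2.
So the global minimum of g is P(-4) + Q(1) + 2 = -48 − 2 + 2 = -48, attained at (-4, 1).

-48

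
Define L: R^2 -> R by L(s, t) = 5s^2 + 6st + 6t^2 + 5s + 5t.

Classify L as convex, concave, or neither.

convex

L is quadratic, so its Hessian is the constant matrix H = [[10, 6], [6, 12]].
det(H) = 84, tr(H) = 22.
det(H) > 0 and tr(H) > 0, so H is positive definite everywhere: convex.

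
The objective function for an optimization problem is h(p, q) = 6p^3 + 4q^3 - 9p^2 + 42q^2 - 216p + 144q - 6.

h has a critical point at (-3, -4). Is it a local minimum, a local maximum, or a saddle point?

The mixed partial ∂²h/∂p∂q is 0, so the Hessian at any point is diag(h_pp, h_qq) = diag(18(2p - 1), 12(2q + 7)).
At (-3, -4): H = diag(-126, -12).
Both eigenvalues are negative, so H is negative definite: a local maximum.

local maximum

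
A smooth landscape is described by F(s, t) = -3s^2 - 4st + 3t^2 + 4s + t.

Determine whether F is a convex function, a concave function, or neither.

neither

F is quadratic, so its Hessian is the constant matrix H = [[-6, -4], [-4, 6]].
det(H) = -52, tr(H) = 0.
det(H) < 0, so H is indefinite: neither convex nor concave.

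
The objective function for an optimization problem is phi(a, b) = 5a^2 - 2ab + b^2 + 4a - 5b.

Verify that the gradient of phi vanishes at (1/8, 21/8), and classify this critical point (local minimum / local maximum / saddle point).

local minimum

∇phi = (10a - 2b + 4, -2a + 2b - 5); substituting (1/8, 21/8) gives ∇phi = (0, 0), so (1/8, 21/8) is indeed a critical point.
The Hessian of phi is constant: H = [[10, -2], [-2, 2]].
det(H) = 10·2 − (-2)² = 16.
det(H) > 0 and tr(H) = 12 > 0, so H is positive definite and the point is a local minimum.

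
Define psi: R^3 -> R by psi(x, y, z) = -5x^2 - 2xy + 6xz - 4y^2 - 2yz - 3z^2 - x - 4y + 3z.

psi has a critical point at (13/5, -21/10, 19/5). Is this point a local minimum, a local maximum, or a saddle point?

The Hessian is constant: H = [[-10, -2, 6], [-2, -8, -2], [6, -2, -6]].
Leading principal minors: Δ₁ = -10, Δ₂ = 76, Δ₃ = -80.
The minors alternate sign starting negative (−, +, −), so H is negative definite: a local maximum.

local maximum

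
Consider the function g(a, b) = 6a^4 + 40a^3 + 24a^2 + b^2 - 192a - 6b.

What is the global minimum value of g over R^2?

g(a,b) separates as P(a) + Q(b), so its minimum is min P + min Q.
P'(a) = 24(a - 1)(a + 2)(a + 4) vanishes at a ∈ {-4, -2, 1}; Q'(b) = 2b - 6 vanishes at b ∈ {3}.
Local minima of P (where P''>0): P(-4)=128, P(1)=-122. Local minima of Q: Q(3)=-9.
So the global minimum of g is P(1) + Q(3) = -122 − 9 = -131, attained at (1, 3).

-131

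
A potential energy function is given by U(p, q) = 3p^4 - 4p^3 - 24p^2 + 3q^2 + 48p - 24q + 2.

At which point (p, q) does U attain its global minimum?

U(p,q) separates as A(p) + B(q) + 2, so its minimum is min A + min B + 2.
A'(p) = 12(p - 2)(p - 1)(p + 2) vanishes at p ∈ {-2, 1, 2}; B'(q) = 6q - 24 vanishes at q ∈ {4}.
Local minima of A (where A''>0): A(-2)=-112, A(2)=16. Local minima of B: B(4)=-48.
So the global minimum of U is A(-2) + B(4) + 2 = -112 − 48 + 2 = -158, attained at (-2, 4).

(-2, 4)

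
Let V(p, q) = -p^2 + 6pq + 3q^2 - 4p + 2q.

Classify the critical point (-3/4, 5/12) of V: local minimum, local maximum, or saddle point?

The Hessian of V is constant: H = [[-2, 6], [6, 6]].
det(H) = (-2)·6 − 6² = -48.
Since det(H) < 0, H is indefinite and the critical point is a saddle point.

saddle point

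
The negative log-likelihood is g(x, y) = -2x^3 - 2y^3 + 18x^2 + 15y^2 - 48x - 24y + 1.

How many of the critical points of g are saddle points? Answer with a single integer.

2

g separates as a function of x plus a function of y, so ∇g=0 decouples.
∂g/∂x = -6(x - 4)(x - 2) = 0 at x ∈ {2, 4}; ∂g/∂y = -6(y - 4)(y - 1) = 0 at y ∈ {1, 4}.
The Hessian is diagonal: diag(g_xx, g_yy). Second derivatives: g_xx(2)=12, g_xx(4)=-12; g_yy(1)=18, g_yy(4)=-18.
Saddle points occur where the two diagonal entries have opposite signs: (2, 4), (4, 1). Count: 2.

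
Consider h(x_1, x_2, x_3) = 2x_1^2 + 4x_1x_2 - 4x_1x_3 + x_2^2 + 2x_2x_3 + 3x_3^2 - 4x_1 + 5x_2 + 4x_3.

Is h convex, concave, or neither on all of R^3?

neither

h is quadratic, so its Hessian is the constant matrix H = [[4, 4, -4], [4, 2, 2], [-4, 2, 6]].
Leading principal minors: 4, -8, -160.
Neither pattern holds ⇒ H is indefinite ⇒ neither convex nor concave.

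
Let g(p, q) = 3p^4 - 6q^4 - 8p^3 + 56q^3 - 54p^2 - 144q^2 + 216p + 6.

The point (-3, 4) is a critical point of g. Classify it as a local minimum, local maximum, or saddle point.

saddle point

The mixed partial ∂²g/∂p∂q is 0, so the Hessian at any point is diag(g_pp, g_qq) = diag(12(3p^2 - 4p - 9), 24(-3q^2 + 14q - 12)).
At (-3, 4): H = diag(360, -96).
The eigenvalues have opposite signs, so H is indefinite: a saddle point.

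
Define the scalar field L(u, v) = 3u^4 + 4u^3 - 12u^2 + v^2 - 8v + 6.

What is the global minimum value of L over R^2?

L(u,v) separates as P(u) + Q(v) + 6, so its minimum is min P + min Q + 6.
P'(u) = 12u(u - 1)(u + 2) vanishes at u ∈ {-2, 0, 1}; Q'(v) = 2v - 8 vanishes at v ∈ {4}.
Local minima of P (where P''>0): P(-2)=-32, P(1)=-5. Local minima of Q: Q(4)=-16.
So the global minimum of L is P(-2) + Q(4) + 6 = -32 − 16 + 6 = -42, attained at (-2, 4).

-42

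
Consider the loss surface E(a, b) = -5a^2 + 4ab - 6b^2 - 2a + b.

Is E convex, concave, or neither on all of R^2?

E is quadratic, so its Hessian is the constant matrix H = [[-10, 4], [4, -12]].
det(H) = 104, tr(H) = -22.
det(H) > 0 and tr(H) < 0, so H is negative definite everywhere: concave.

concave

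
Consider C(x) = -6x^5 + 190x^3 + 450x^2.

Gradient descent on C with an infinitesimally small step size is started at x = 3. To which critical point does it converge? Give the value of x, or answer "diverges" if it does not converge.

C'(x) = -30x(x - 5)(x + 2)(x + 3), so C'(3) = 5400.
Gradient descent moves in the -C' direction, i.e. x is decreasing.
The nearest critical point in that direction is x = 0, where C'' = 900 > 0 (a local minimum). The iterate converges there.

0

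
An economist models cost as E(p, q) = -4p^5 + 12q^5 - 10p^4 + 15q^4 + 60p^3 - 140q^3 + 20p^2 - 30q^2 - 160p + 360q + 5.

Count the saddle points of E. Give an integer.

8

E separates as a function of p plus a function of q, so ∇E=0 decouples.
∂E/∂p = -20(p - 2)(p - 1)(p + 1)(p + 4) = 0 at p ∈ {-4, -1, 1, 2}; ∂E/∂q = 60(q - 2)(q - 1)(q + 1)(q + 3) = 0 at q ∈ {-3, -1, 1, 2}.
The Hessian is diagonal: diag(E_pp, E_qq). Second derivatives: E_pp(-4)=1800, E_pp(-1)=-360, E_pp(1)=200, E_pp(2)=-360; E_qq(-3)=-2400, E_qq(-1)=720, E_qq(1)=-480, E_qq(2)=900.
Saddle points occur where the two diagonal entries have opposite signs: (-4, -3), (-4, 1), (-1, -1), (-1, 2), (1, -3), (1, 1), (2, -1), (2, 2). Count: 8.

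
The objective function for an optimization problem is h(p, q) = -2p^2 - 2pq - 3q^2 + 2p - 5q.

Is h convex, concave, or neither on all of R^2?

concave

h is quadratic, so its Hessian is the constant matrix H = [[-4, -2], [-2, -6]].
det(H) = 20, tr(H) = -10.
det(H) > 0 and tr(H) < 0, so H is negative definite everywhere: concave.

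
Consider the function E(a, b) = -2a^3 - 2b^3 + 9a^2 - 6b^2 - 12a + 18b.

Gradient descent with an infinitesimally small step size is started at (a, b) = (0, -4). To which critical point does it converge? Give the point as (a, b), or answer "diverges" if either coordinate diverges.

(1, -3)

E is separable, so gradient descent decouples: a follows -∂E/∂a, b follows -∂E/∂b.
∂E/∂a = -6(a - 2)(a - 1); at a=0 this is -12, so a increases.
∂E/∂b = -6(b - 1)(b + 3); at b=-4 this is -30, so b increases.
a converges to its nearest critical value 1 (a local min of the a-part); b converges to -3. The iterate converges to (1, -3).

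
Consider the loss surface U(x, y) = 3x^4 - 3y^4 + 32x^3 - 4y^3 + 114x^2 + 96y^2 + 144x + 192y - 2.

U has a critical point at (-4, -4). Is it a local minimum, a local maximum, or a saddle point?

The mixed partial ∂²U/∂x∂y is 0, so the Hessian at any point is diag(U_xx, U_yy) = diag(12(3x^2 + 16x + 19), 12(-3y^2 - 2y + 16)).
At (-4, -4): H = diag(36, -288).
The eigenvalues have opposite signs, so H is indefinite: a saddle point.

saddle point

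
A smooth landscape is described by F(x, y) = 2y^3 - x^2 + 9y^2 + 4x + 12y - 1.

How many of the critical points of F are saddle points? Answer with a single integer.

F separates as a function of x plus a function of y, so ∇F=0 decouples.
∂F/∂x = -2(x - 2) = 0 at x ∈ {2}; ∂F/∂y = 6(y + 1)(y + 2) = 0 at y ∈ {-2, -1}.
The Hessian is diagonal: diag(F_xx, F_yy). Second derivatives: F_xx(2)=-2; F_yy(-2)=-6, F_yy(-1)=6.
Saddle points occur where the two diagonal entries have opposite signs: (2, -1). Count: 1.

1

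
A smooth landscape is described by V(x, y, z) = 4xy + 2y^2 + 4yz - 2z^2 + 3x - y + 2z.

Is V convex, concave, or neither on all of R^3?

neither

V is quadratic, so its Hessian is the constant matrix H = [[0, 4, 0], [4, 4, 4], [0, 4, -4]].
Leading principal minors: 0, -16, 64.
Neither pattern holds ⇒ H is indefinite ⇒ neither convex nor concave.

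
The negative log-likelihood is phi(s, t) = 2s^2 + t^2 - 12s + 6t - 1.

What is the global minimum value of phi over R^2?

-28

phi(s,t) separates as P(s) + Q(t) − 1, so its minimum is min P + min Q − 1.
P'(s) = 4s - 12 vanishes at s ∈ {3}; Q'(t) = 2(t + 3) vanishes at t ∈ {-3}.
Local minima of P (where P''>0): P(3)=-18. Local minima of Q: Q(-3)=-9.
So the global minimum of phi is P(3) + Q(-3) − 1 = -18 − 9 − 1 = -28, attained at (3, -3).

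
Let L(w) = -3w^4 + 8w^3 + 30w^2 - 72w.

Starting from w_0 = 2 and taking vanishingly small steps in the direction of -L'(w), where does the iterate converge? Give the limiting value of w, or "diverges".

1

L'(w) = -12(w - 3)(w - 1)(w + 2), so L'(2) = 48.
Gradient descent moves in the -L' direction, i.e. w is decreasing.
The nearest critical point in that direction is w = 1, where L'' = 72 > 0 (a local minimum). The iterate converges there.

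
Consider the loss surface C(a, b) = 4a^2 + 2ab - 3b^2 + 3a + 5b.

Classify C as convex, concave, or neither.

C is quadratic, so its Hessian is the constant matrix H = [[8, 2], [2, -6]].
det(H) = -52, tr(H) = 2.
det(H) < 0, so H is indefinite: neither convex nor concave.

neither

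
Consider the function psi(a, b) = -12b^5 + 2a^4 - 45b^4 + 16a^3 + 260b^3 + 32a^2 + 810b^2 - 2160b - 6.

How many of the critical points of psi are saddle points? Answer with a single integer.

6

psi separates as a function of a plus a function of b, so ∇psi=0 decouples.
∂psi/∂a = 8a(a + 2)(a + 4) = 0 at a ∈ {-4, -2, 0}; ∂psi/∂b = -60(b - 3)(b - 1)(b + 3)(b + 4) = 0 at b ∈ {-4, -3, 1, 3}.
The Hessian is diagonal: diag(psi_aa, psi_bb). Second derivatives: psi_aa(-4)=64, psi_aa(-2)=-32, psi_aa(0)=64; psi_bb(-4)=2100, psi_bb(-3)=-1440, psi_bb(1)=2400, psi_bb(3)=-5040.
Saddle points occur where the two diagonal entries have opposite signs: (-4, -3), (-4, 3), (-2, -4), (-2, 1), (0, -3), (0, 3). Count: 6.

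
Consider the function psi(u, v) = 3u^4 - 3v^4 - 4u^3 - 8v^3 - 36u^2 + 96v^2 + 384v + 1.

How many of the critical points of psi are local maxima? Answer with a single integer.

psi separates as a function of u plus a function of v, so ∇psi=0 decouples.
∂psi/∂u = 12u(u - 3)(u + 2) = 0 at u ∈ {-2, 0, 3}; ∂psi/∂v = -12(v - 4)(v + 2)(v + 4) = 0 at v ∈ {-4, -2, 4}.
The Hessian is diagonal: diag(psi_uu, psi_vv). Second derivatives: psi_uu(-2)=120, psi_uu(0)=-72, psi_uu(3)=180; psi_vv(-4)=-192, psi_vv(-2)=144, psi_vv(4)=-576.
Local maxima occur where both diagonal entries negative: (0, -4), (0, 4). Count: 2.

2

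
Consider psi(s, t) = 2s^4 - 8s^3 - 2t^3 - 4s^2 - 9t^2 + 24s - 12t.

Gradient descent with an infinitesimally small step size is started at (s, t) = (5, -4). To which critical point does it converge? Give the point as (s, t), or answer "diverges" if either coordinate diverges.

(3, -2)

psi is separable, so gradient descent decouples: s follows -∂psi/∂s, t follows -∂psi/∂t.
∂psi/∂s = 8(s - 3)(s - 1)(s + 1); at s=5 this is 384, so s decreases.
∂psi/∂t = -6(t + 1)(t + 2); at t=-4 this is -36, so t increases.
s converges to its nearest critical value 3 (a local min of the s-part); t converges to -2. The iterate converges to (3, -2).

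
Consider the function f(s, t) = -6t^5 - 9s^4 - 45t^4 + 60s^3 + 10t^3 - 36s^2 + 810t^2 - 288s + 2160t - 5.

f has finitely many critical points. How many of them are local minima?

f separates as a function of s plus a function of t, so ∇f=0 decouples.
∂f/∂s = -36(s - 4)(s - 2)(s + 1) = 0 at s ∈ {-1, 2, 4}; ∂f/∂t = -30(t - 3)(t + 2)(t + 3)(t + 4) = 0 at t ∈ {-4, -3, -2, 3}.
The Hessian is diagonal: diag(f_ss, f_tt). Second derivatives: f_ss(-1)=-540, f_ss(2)=216, f_ss(4)=-360; f_tt(-4)=420, f_tt(-3)=-180, f_tt(-2)=300, f_tt(3)=-6300.
Local minima occur where both diagonal entries positive: (2, -4), (2, -2). Count: 2.

2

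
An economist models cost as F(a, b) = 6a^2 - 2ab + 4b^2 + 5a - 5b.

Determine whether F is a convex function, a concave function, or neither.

F is quadratic, so its Hessian is the constant matrix H = [[12, -2], [-2, 8]].
det(H) = 92, tr(H) = 20.
det(H) > 0 and tr(H) > 0, so H is positive definite everywhere: convex.

convex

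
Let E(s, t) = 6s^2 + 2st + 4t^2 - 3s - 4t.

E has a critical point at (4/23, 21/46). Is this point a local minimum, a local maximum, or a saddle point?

local minimum

The Hessian of E is constant: H = [[12, 2], [2, 8]].
det(H) = 12·8 − 2² = 92.
det(H) > 0 and tr(H) = 20 > 0, so H is positive definite and the point is a local minimum.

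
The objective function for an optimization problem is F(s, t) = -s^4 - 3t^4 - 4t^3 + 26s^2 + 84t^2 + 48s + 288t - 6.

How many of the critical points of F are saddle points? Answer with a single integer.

4

F separates as a function of s plus a function of t, so ∇F=0 decouples.
∂F/∂s = -4(s - 4)(s + 1)(s + 3) = 0 at s ∈ {-3, -1, 4}; ∂F/∂t = -12(t - 4)(t + 2)(t + 3) = 0 at t ∈ {-3, -2, 4}.
The Hessian is diagonal: diag(F_ss, F_tt). Second derivatives: F_ss(-3)=-56, F_ss(-1)=40, F_ss(4)=-140; F_tt(-3)=-84, F_tt(-2)=72, F_tt(4)=-504.
Saddle points occur where the two diagonal entries have opposite signs: (-3, -2), (-1, -3), (-1, 4), (4, -2). Count: 4.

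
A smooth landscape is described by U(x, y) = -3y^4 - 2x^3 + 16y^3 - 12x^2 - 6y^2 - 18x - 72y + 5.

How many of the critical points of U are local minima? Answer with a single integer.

1

U separates as a function of x plus a function of y, so ∇U=0 decouples.
∂U/∂x = -6(x + 1)(x + 3) = 0 at x ∈ {-3, -1}; ∂U/∂y = -12(y - 3)(y - 2)(y + 1) = 0 at y ∈ {-1, 2, 3}.
The Hessian is diagonal: diag(U_xx, U_yy). Second derivatives: U_xx(-3)=12, U_xx(-1)=-12; U_yy(-1)=-144, U_yy(2)=36, U_yy(3)=-48.
Local minima occur where both diagonal entries positive: (-3, 2). Count: 1.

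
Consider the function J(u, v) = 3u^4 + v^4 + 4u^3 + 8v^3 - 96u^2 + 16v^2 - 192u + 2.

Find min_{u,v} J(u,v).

-1278

J(u,v) separates as P(u) + Q(v) + 2, so its minimum is min P + min Q + 2.
P'(u) = 12(u - 4)(u + 1)(u + 4) vanishes at u ∈ {-4, -1, 4}; Q'(v) = 4v(v + 2)(v + 4) vanishes at v ∈ {-4, -2, 0}.
Local minima of P (where P''>0): P(-4)=-256, P(4)=-1280. Local minima of Q: Q(-4)=0, Q(0)=0.
So the global minimum of J is P(4) + Q(-4) + 2 = -1280 + 0 + 2 = -1278, attained at (4, -4).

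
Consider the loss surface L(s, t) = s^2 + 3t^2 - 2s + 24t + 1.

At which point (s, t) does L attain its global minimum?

L(s,t) separates as P(s) + Q(t) + 1, so its minimum is min P + min Q + 1.
P'(s) = 2s - 2 vanishes at s ∈ {1}; Q'(t) = 6(t + 4) vanishes at t ∈ {-4}.
Local minima of P (where P''>0): P(1)=-1. Local minima of Q: Q(-4)=-48.
So the global minimum of L is P(1) + Q(-4) + 1 = -1 − 48 + 1 = -48, attained at (1, -4).

(1, -4)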